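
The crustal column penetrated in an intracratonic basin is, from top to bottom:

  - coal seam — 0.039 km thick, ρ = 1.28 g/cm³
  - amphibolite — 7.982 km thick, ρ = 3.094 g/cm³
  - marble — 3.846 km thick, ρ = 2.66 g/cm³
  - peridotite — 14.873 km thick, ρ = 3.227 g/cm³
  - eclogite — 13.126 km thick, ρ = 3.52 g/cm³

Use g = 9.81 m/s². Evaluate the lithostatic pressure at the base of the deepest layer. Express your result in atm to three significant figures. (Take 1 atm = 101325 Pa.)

12500 atm

coal seam: 1280 kg/m³ × 9.81 m/s² × 39 m = 4.897×10^5 Pa = 4.833 atm
amphibolite: 3094 kg/m³ × 9.81 m/s² × 7982 m = 2.423×10^8 Pa = 2391 atm
marble: 2660 kg/m³ × 9.81 m/s² × 3846 m = 1.004×10^8 Pa = 990.5 atm
peridotite: 3227 kg/m³ × 9.81 m/s² × 14873 m = 4.708×10^8 Pa = 4647 atm
eclogite: 3520 kg/m³ × 9.81 m/s² × 13126 m = 4.533×10^8 Pa = 4473 atm
Total = 4.833 + 2391 + 990.5 + 4647 + 4473 = 12506 atm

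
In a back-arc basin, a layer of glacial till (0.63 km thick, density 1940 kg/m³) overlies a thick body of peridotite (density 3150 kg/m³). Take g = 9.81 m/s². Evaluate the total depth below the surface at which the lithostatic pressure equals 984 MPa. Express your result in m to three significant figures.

32100 m

Pressure at base of upper layers: 1940×9.81×630 = 1.199×10^7 Pa = 11.99 MPa
Remaining pressure to be supplied by peridotite: 9.840×10^8 − 1.199×10^7 = 9.720×10^8 Pa
Additional depth in peridotite = 9.720×10^8 Pa / (3150 kg/m³ × 9.81 m/s²) = 31455 m
Total depth = 630 m + 31455 m = 32085 m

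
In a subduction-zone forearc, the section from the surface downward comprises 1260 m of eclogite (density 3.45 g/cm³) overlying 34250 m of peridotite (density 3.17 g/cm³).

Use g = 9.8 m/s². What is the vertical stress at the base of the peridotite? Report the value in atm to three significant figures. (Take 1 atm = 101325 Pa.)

eclogite: 3450 kg/m³ × 9.8 m/s² × 1260 m = 4.260×10^7 Pa = 420.4 atm
peridotite: 3170 kg/m³ × 9.8 m/s² × 34250 m = 1.064×10^9 Pa = 10501 atm
Total = 420.4 + 10501 = 10921 atm

10900 atm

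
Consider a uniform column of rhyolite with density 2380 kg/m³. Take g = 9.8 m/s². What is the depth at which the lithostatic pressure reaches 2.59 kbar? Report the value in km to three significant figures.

h = P/(ρg) = 2.59 kbar / (2380 kg/m³ × 9.8 m/s²) = 2.590×10^8 Pa / 23324 Pa/m = 11104 m
= 11.104 km

11.1 km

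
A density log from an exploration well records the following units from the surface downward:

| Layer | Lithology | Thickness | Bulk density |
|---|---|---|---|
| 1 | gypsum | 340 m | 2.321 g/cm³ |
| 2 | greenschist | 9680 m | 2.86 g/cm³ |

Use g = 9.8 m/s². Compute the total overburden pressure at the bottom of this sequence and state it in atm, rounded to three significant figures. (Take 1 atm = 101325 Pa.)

2750 atm

gypsum: 2321 kg/m³ × 9.8 m/s² × 340 m = 7.734×10^6 Pa = 76.32 atm
greenschist: 2860 kg/m³ × 9.8 m/s² × 9680 m = 2.713×10^8 Pa = 2678 atm
Total = 76.32 + 2678 = 2754.0 atm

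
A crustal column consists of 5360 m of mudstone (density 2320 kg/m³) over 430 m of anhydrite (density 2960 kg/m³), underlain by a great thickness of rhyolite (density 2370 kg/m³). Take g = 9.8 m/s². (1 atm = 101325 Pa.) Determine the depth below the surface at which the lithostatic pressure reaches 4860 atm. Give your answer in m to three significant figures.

21200 m

Pressure at base of upper layers: 2320×9.8×5360 + 2960×9.8×430 = 1.343×10^8 Pa = 1326 atm
Remaining pressure to be supplied by rhyolite: 4.924×10^8 − 1.343×10^8 = 3.581×10^8 Pa
Additional depth in rhyolite = 3.581×10^8 Pa / (2370 kg/m³ × 9.8 m/s²) = 15418 m
Total depth = 5790 m + 15418 m = 21208 m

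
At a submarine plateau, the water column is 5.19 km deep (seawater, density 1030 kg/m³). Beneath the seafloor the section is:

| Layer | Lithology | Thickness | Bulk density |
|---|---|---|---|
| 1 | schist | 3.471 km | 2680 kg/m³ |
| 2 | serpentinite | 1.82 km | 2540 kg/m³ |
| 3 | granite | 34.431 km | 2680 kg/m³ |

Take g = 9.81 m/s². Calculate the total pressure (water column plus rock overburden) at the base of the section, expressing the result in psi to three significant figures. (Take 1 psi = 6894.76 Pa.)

159000 psi

seawater: 1030 kg/m³ × 9.81 m/s² × 5190 m = 5.244×10^7 Pa = 7606 psi
schist: 2680 kg/m³ × 9.81 m/s² × 3471 m = 9.126×10^7 Pa = 13235 psi
serpentinite: 2540 kg/m³ × 9.81 m/s² × 1820 m = 4.535×10^7 Pa = 6577 psi
granite: 2680 kg/m³ × 9.81 m/s² × 34431 m = 9.052×10^8 Pa = 1.313×10^5 psi
Total = 7606 + 13235 + 6577 + 1.313×10^5 = 1.5871×10^5 psi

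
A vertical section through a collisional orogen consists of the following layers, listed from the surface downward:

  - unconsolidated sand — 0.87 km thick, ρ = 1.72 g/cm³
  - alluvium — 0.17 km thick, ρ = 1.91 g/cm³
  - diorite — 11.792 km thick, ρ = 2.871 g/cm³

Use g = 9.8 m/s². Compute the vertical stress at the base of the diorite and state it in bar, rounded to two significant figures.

3500 bar

unconsolidated sand: 1720 kg/m³ × 9.8 m/s² × 870 m = 1.466×10^7 Pa = 146.6 bar
alluvium: 1910 kg/m³ × 9.8 m/s² × 170 m = 3.182×10^6 Pa = 31.82 bar
diorite: 2871 kg/m³ × 9.8 m/s² × 11792 m = 3.318×10^8 Pa = 3318 bar
Total = 146.6 + 31.82 + 3318 = 3496.2 bar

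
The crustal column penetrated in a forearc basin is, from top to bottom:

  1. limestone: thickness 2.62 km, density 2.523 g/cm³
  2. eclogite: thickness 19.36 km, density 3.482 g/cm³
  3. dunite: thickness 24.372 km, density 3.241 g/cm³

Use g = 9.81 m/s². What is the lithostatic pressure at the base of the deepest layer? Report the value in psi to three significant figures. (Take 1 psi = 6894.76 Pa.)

218000 psi

limestone: 2523 kg/m³ × 9.81 m/s² × 2620 m = 6.485×10^7 Pa = 9405 psi
eclogite: 3482 kg/m³ × 9.81 m/s² × 19360 m = 6.613×10^8 Pa = 95914 psi
dunite: 3241 kg/m³ × 9.81 m/s² × 24372 m = 7.749×10^8 Pa = 1.124×10^5 psi
Total = 9405 + 95914 + 1.124×10^5 = 2.1771×10^5 psi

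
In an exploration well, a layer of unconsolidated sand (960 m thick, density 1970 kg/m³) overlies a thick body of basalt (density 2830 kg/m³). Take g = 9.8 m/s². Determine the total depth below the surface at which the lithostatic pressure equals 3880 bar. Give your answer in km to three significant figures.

Pressure at base of upper layers: 1970×9.8×960 = 1.853×10^7 Pa = 185.3 bar
Remaining pressure to be supplied by basalt: 3.880×10^8 − 1.853×10^7 = 3.695×10^8 Pa
Additional depth in basalt = 3.695×10^8 Pa / (2830 kg/m³ × 9.8 m/s²) = 13322 m
Total depth = 960 m + 13322 m = 14282 m
= 14.282 km

14.3 km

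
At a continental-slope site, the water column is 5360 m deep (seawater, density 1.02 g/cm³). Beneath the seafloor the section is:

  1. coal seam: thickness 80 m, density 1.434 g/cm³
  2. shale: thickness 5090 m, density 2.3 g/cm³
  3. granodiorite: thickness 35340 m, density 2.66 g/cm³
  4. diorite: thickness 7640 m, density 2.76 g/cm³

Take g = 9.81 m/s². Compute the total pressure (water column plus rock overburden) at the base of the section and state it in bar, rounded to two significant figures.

seawater: 1020 kg/m³ × 9.81 m/s² × 5360 m = 5.363×10^7 Pa = 536.3 bar
coal seam: 1434 kg/m³ × 9.81 m/s² × 80 m = 1.125×10^6 Pa = 11.25 bar
shale: 2300 kg/m³ × 9.81 m/s² × 5090 m = 1.148×10^8 Pa = 1148 bar
granodiorite: 2660 kg/m³ × 9.81 m/s² × 35340 m = 9.222×10^8 Pa = 9222 bar
diorite: 2760 kg/m³ × 9.81 m/s² × 7640 m = 2.069×10^8 Pa = 2069 bar
Total = 536.3 + 11.25 + 1148 + 9222 + 2069 = 12986 bar

13000 bar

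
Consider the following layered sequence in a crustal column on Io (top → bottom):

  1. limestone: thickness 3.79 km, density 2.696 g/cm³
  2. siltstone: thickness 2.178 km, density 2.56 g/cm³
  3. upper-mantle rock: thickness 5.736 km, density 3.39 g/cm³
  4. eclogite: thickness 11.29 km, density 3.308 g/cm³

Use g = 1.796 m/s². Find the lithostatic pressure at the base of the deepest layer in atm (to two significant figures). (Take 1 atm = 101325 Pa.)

1300 atm

limestone: 2696 kg/m³ × 1.796 m/s² × 3790 m = 1.835×10^7 Pa = 181.1 atm
siltstone: 2560 kg/m³ × 1.796 m/s² × 2178 m = 1.001×10^7 Pa = 98.83 atm
upper-mantle rock: 3390 kg/m³ × 1.796 m/s² × 5736 m = 3.492×10^7 Pa = 344.7 atm
eclogite: 3308 kg/m³ × 1.796 m/s² × 11290 m = 6.708×10^7 Pa = 662.0 atm
Total = 181.1 + 98.83 + 344.7 + 662.0 = 1286.6 atm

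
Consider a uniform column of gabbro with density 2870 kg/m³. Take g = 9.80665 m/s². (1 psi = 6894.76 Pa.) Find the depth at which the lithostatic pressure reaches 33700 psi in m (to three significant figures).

h = P/(ρg) = 33700 psi / (2870 kg/m³ × 9.80665 m/s²) = 2.324×10^8 Pa / 28145 Pa/m = 8255.6 m

8260 m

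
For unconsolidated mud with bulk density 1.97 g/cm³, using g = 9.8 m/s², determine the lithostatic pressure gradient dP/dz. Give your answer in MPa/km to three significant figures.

dP/dz = ρg = 1970 kg/m³ × 9.8 m/s² = 19306 Pa/m
= 19306 Pa/m × (1 MPa/km / 1000.0 Pa/m) = 19.306 MPa/km

19.3 MPa/km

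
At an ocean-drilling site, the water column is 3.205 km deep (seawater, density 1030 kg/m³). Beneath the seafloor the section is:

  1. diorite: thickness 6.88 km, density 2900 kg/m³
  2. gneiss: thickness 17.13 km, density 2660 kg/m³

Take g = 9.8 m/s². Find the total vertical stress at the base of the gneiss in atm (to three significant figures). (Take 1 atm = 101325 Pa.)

seawater: 1030 kg/m³ × 9.8 m/s² × 3205 m = 3.235×10^7 Pa = 319.3 atm
diorite: 2900 kg/m³ × 9.8 m/s² × 6880 m = 1.955×10^8 Pa = 1930 atm
gneiss: 2660 kg/m³ × 9.8 m/s² × 17130 m = 4.465×10^8 Pa = 4407 atm
Total = 319.3 + 1930 + 4407 = 6656.1 atm

6660 atm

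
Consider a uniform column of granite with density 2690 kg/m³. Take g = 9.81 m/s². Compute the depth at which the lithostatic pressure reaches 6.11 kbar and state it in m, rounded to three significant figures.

23200 m

h = P/(ρg) = 6.11 kbar / (2690 kg/m³ × 9.81 m/s²) = 6.110×10^8 Pa / 26389 Pa/m = 23154 m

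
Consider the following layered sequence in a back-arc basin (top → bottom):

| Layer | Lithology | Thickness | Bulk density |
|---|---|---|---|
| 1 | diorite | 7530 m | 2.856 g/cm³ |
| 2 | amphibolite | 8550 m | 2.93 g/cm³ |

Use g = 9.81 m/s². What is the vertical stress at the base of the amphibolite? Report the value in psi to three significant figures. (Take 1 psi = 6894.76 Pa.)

66200 psi

diorite: 2856 kg/m³ × 9.81 m/s² × 7530 m = 2.110×10^8 Pa = 30599 psi
amphibolite: 2930 kg/m³ × 9.81 m/s² × 8550 m = 2.458×10^8 Pa = 35644 psi
Total = 30599 + 35644 = 66242 psi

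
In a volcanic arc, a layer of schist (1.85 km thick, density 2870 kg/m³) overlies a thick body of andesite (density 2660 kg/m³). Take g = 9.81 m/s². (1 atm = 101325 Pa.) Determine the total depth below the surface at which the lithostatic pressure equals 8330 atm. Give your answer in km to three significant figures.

32.2 km

Pressure at base of upper layers: 2870×9.81×1850 = 5.209×10^7 Pa = 514.1 atm
Remaining pressure to be supplied by andesite: 8.440×10^8 − 5.209×10^7 = 7.920×10^8 Pa
Additional depth in andesite = 7.920×10^8 Pa / (2660 kg/m³ × 9.81 m/s²) = 30349 m
Total depth = 1850 m + 30349 m = 32199 m
= 32.199 km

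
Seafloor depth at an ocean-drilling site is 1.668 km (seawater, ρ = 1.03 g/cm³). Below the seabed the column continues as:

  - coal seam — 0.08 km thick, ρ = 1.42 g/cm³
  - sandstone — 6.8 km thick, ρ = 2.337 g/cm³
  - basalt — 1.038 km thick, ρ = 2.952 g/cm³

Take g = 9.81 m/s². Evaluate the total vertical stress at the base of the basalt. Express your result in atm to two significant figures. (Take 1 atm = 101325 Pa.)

2000 atm

seawater: 1030 kg/m³ × 9.81 m/s² × 1668 m = 1.685×10^7 Pa = 166.3 atm
coal seam: 1420 kg/m³ × 9.81 m/s² × 80 m = 1.114×10^6 Pa = 11.00 atm
sandstone: 2337 kg/m³ × 9.81 m/s² × 6800 m = 1.559×10^8 Pa = 1539 atm
basalt: 2952 kg/m³ × 9.81 m/s² × 1038 m = 3.006×10^7 Pa = 296.7 atm
Total = 166.3 + 11.00 + 1539 + 296.7 = 2012.6 atm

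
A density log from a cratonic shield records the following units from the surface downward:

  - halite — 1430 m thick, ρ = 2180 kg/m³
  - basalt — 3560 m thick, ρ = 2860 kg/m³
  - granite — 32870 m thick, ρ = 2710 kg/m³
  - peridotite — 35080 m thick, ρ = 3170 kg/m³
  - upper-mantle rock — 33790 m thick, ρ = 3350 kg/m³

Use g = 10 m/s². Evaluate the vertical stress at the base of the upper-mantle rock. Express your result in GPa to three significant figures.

halite: 2180 kg/m³ × 10 m/s² × 1430 m = 3.117×10^7 Pa = 0.03117 GPa
basalt: 2860 kg/m³ × 10 m/s² × 3560 m = 1.018×10^8 Pa = 0.1018 GPa
granite: 2710 kg/m³ × 10 m/s² × 32870 m = 8.908×10^8 Pa = 0.8908 GPa
peridotite: 3170 kg/m³ × 10 m/s² × 35080 m = 1.112×10^9 Pa = 1.112 GPa
upper-mantle rock: 3350 kg/m³ × 10 m/s² × 33790 m = 1.132×10^9 Pa = 1.132 GPa
Total = 0.03117 + 0.1018 + 0.8908 + 1.112 + 1.132 = 3.2678 GPa

3.27 GPa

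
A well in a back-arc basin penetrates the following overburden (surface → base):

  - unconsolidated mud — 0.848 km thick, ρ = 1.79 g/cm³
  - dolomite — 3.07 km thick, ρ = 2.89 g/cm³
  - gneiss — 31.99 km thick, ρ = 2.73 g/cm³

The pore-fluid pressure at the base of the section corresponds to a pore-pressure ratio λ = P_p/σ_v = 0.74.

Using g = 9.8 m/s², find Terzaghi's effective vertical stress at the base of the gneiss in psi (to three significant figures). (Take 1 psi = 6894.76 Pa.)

Overburden (lithostatic) stress σ_v:
unconsolidated mud: 1790 kg/m³ × 9.8 m/s² × 848 m = 1.488×10^7 Pa = 14.88 MPa
dolomite: 2890 kg/m³ × 9.8 m/s² × 3070 m = 8.695×10^7 Pa = 86.95 MPa
gneiss: 2730 kg/m³ × 9.8 m/s² × 31990 m = 8.559×10^8 Pa = 855.9 MPa
Total = 14.88 + 86.95 + 855.9 = 957.68 MPa
Pore pressure P_p = λ·σ_v = 0.74 × 957.7 MPa = 708.7 MPa
Effective stress σ' = σ_v − P_p = 957.7 − 708.7 = 249.00 MPa = 36114 psi

36100 psi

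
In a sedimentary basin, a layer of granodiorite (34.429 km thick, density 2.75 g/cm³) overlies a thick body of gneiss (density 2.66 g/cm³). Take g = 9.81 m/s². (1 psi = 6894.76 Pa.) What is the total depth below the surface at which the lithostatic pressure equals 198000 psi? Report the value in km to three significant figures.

Pressure at base of upper layers: 2750×9.81×34429 = 9.288×10^8 Pa = 1.347×10^5 psi
Remaining pressure to be supplied by gneiss: 1.365×10^9 − 9.288×10^8 = 4.364×10^8 Pa
Additional depth in gneiss = 4.364×10^8 Pa / (2660 kg/m³ × 9.81 m/s²) = 16722 m
Total depth = 34429 m + 16722 m = 51151 m
= 51.151 km

51.2 km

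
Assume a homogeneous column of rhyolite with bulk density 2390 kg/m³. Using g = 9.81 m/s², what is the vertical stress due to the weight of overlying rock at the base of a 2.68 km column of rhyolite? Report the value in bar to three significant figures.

628 bar

rhyolite: 2390 kg/m³ × 9.81 m/s² × 2680 m = 6.284×10^7 Pa = 628.4 bar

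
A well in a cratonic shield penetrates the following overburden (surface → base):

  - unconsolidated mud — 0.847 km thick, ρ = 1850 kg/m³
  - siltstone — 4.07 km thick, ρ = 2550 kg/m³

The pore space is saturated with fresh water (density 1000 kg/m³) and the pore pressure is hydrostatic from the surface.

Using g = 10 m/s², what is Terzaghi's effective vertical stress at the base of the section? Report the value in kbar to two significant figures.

Overburden (lithostatic) stress σ_v:
unconsolidated mud: 1850 kg/m³ × 10 m/s² × 847 m = 1.567×10^7 Pa = 15.67 MPa
siltstone: 2550 kg/m³ × 10 m/s² × 4070 m = 1.038×10^8 Pa = 103.8 MPa
Total = 15.67 + 103.8 = 119.45 MPa
Pore pressure P_p = 1000 kg/m³ × 10 m/s² × 4917 m = 4.917×10^7 Pa = 49.17 MPa
Effective stress σ' = σ_v − P_p = 119.5 − 49.17 = 70.285 MPa = 0.70285 kbar

0.70 kbar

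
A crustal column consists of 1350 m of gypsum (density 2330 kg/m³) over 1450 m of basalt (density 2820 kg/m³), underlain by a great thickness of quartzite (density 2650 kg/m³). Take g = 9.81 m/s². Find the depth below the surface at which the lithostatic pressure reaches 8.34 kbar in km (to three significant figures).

Pressure at base of upper layers: 2330×9.81×1350 + 2820×9.81×1450 = 7.097×10^7 Pa = 0.7097 kbar
Remaining pressure to be supplied by quartzite: 8.340×10^8 − 7.097×10^7 = 7.630×10^8 Pa
Additional depth in quartzite = 7.630×10^8 Pa / (2650 kg/m³ × 9.81 m/s²) = 29351 m
Total depth = 2800 m + 29351 m = 32151 m
= 32.151 km

32.2 km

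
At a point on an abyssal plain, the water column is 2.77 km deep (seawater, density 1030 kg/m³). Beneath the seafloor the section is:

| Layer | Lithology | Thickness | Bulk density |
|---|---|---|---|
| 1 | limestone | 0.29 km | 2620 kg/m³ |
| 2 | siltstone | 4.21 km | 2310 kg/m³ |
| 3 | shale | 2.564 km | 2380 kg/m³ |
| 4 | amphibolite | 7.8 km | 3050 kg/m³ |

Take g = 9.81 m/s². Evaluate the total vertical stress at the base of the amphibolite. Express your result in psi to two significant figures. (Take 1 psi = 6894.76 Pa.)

62000 psi

seawater: 1030 kg/m³ × 9.81 m/s² × 2770 m = 2.799×10^7 Pa = 4059 psi
limestone: 2620 kg/m³ × 9.81 m/s² × 290 m = 7.454×10^6 Pa = 1081 psi
siltstone: 2310 kg/m³ × 9.81 m/s² × 4210 m = 9.540×10^7 Pa = 13837 psi
shale: 2380 kg/m³ × 9.81 m/s² × 2564 m = 5.986×10^7 Pa = 8683 psi
amphibolite: 3050 kg/m³ × 9.81 m/s² × 7800 m = 2.334×10^8 Pa = 33849 psi
Total = 4059 + 1081 + 13837 + 8683 + 33849 = 61509 psi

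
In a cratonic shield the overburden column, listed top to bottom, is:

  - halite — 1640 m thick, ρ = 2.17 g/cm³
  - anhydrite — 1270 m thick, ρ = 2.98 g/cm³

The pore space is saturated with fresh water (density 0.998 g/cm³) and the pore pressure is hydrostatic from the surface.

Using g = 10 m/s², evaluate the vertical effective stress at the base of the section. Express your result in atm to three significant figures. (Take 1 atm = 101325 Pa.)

Overburden (lithostatic) stress σ_v:
halite: 2170 kg/m³ × 10 m/s² × 1640 m = 3.559×10^7 Pa = 35.59 MPa
anhydrite: 2980 kg/m³ × 10 m/s² × 1270 m = 3.785×10^7 Pa = 37.85 MPa
Total = 35.59 + 37.85 = 73.434 MPa
Pore pressure P_p = 998 kg/m³ × 10 m/s² × 2910 m = 2.904×10^7 Pa = 29.04 MPa
Effective stress σ' = σ_v − P_p = 73.43 − 29.04 = 44.392 MPa = 438.12 atm

438 atm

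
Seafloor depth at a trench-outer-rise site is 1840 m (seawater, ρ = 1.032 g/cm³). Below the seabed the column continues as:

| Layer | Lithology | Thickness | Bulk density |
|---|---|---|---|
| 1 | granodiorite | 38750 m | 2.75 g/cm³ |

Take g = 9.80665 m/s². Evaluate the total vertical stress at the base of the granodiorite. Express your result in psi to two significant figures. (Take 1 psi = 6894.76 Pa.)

150000 psi

seawater: 1032 kg/m³ × 9.80665 m/s² × 1840 m = 1.862×10^7 Pa = 2701 psi
granodiorite: 2750 kg/m³ × 9.80665 m/s² × 38750 m = 1.045×10^9 Pa = 1.516×10^5 psi
Total = 2701 + 1.516×10^5 = 1.5427×10^5 psi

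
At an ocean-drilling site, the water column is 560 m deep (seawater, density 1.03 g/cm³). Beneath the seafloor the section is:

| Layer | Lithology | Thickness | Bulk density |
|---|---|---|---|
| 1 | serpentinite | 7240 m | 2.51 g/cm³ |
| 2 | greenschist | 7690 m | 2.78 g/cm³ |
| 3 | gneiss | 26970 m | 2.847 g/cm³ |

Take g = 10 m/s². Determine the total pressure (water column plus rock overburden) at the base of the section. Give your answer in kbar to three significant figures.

11.7 kbar

seawater: 1030 kg/m³ × 10 m/s² × 560 m = 5.768×10^6 Pa = 0.05768 kbar
serpentinite: 2510 kg/m³ × 10 m/s² × 7240 m = 1.817×10^8 Pa = 1.817 kbar
greenschist: 2780 kg/m³ × 10 m/s² × 7690 m = 2.138×10^8 Pa = 2.138 kbar
gneiss: 2847 kg/m³ × 10 m/s² × 26970 m = 7.678×10^8 Pa = 7.678 kbar
Total = 0.05768 + 1.817 + 2.138 + 7.678 = 11.691 kbar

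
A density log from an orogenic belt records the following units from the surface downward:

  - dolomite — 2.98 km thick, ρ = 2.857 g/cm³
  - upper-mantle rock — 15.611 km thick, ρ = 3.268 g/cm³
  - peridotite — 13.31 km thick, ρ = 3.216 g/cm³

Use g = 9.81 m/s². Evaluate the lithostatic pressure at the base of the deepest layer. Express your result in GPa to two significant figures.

1.0 GPa

dolomite: 2857 kg/m³ × 9.81 m/s² × 2980 m = 8.352×10^7 Pa = 0.08352 GPa
upper-mantle rock: 3268 kg/m³ × 9.81 m/s² × 15611 m = 5.005×10^8 Pa = 0.5005 GPa
peridotite: 3216 kg/m³ × 9.81 m/s² × 13310 m = 4.199×10^8 Pa = 0.4199 GPa
Total = 0.08352 + 0.5005 + 0.4199 = 1.0039 GPa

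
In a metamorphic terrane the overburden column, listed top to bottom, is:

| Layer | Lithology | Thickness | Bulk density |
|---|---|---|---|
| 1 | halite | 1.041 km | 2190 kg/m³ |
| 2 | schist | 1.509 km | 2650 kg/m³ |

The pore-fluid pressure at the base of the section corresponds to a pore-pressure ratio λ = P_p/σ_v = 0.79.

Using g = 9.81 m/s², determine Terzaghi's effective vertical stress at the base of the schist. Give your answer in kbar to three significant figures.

Overburden (lithostatic) stress σ_v:
halite: 2190 kg/m³ × 9.81 m/s² × 1041 m = 2.236×10^7 Pa = 22.36 MPa
schist: 2650 kg/m³ × 9.81 m/s² × 1509 m = 3.923×10^7 Pa = 39.23 MPa
Total = 22.36 + 39.23 = 61.593 MPa
Pore pressure P_p = λ·σ_v = 0.79 × 61.59 MPa = 48.66 MPa
Effective stress σ' = σ_v − P_p = 61.59 − 48.66 = 12.935 MPa = 0.12935 kbar

0.129 kbar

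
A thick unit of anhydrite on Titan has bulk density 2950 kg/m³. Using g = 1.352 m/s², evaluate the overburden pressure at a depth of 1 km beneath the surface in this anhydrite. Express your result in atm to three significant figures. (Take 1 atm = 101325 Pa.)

39.4 atm

anhydrite: 2950 kg/m³ × 1.352 m/s² × 1000 m = 3.988×10^6 Pa = 39.36 atm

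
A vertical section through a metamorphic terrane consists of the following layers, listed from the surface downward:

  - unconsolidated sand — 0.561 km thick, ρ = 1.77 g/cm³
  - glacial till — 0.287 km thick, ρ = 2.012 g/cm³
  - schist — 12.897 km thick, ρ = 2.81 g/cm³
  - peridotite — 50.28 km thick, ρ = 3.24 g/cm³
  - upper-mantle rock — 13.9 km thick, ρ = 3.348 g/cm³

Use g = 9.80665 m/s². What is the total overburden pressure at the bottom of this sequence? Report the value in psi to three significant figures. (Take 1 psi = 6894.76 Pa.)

unconsolidated sand: 1770 kg/m³ × 9.80665 m/s² × 561 m = 9.738×10^6 Pa = 1412 psi
glacial till: 2012 kg/m³ × 9.80665 m/s² × 287 m = 5.663×10^6 Pa = 821.3 psi
schist: 2810 kg/m³ × 9.80665 m/s² × 12897 m = 3.554×10^8 Pa = 51546 psi
peridotite: 3240 kg/m³ × 9.80665 m/s² × 50280 m = 1.598×10^9 Pa = 2.317×10^5 psi
upper-mantle rock: 3348 kg/m³ × 9.80665 m/s² × 13900 m = 4.564×10^8 Pa = 66191 psi
Total = 1412 + 821.3 + 51546 + 2.317×10^5 + 66191 = 3.5168×10^5 psi

352000 psi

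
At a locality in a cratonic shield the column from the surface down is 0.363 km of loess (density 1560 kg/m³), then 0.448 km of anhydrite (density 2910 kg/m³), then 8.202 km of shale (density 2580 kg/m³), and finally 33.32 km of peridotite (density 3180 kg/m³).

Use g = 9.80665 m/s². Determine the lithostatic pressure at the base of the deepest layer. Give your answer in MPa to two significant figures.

1300 MPa

loess: 1560 kg/m³ × 9.80665 m/s² × 363 m = 5.553×10^6 Pa = 5.553 MPa
anhydrite: 2910 kg/m³ × 9.80665 m/s² × 448 m = 1.278×10^7 Pa = 12.78 MPa
shale: 2580 kg/m³ × 9.80665 m/s² × 8202 m = 2.075×10^8 Pa = 207.5 MPa
peridotite: 3180 kg/m³ × 9.80665 m/s² × 33320 m = 1.039×10^9 Pa = 1039 MPa
Total = 5.553 + 12.78 + 207.5 + 1039 = 1264.9 MPa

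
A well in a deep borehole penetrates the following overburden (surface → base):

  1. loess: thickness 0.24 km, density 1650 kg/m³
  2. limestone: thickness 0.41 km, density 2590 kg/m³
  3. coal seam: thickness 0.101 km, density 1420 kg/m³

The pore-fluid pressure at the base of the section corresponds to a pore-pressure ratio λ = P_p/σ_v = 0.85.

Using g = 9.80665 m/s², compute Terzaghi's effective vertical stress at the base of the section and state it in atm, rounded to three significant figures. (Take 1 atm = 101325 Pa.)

Overburden (lithostatic) stress σ_v:
loess: 1650 kg/m³ × 9.80665 m/s² × 240 m = 3.883×10^6 Pa = 3.883 MPa
limestone: 2590 kg/m³ × 9.80665 m/s² × 410 m = 1.041×10^7 Pa = 10.41 MPa
coal seam: 1420 kg/m³ × 9.80665 m/s² × 101 m = 1.406×10^6 Pa = 1.406 MPa
Total = 3.883 + 10.41 + 1.406 = 15.704 MPa
Pore pressure P_p = λ·σ_v = 0.85 × 15.70 MPa = 13.35 MPa
Effective stress σ' = σ_v − P_p = 15.70 − 13.35 = 2.3555 MPa = 23.247 atm

23.2 atm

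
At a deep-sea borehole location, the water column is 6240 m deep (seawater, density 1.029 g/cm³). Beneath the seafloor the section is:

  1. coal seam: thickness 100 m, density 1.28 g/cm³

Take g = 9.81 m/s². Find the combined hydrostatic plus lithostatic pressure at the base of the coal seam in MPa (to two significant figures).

64 MPa

seawater: 1029 kg/m³ × 9.81 m/s² × 6240 m = 6.299×10^7 Pa = 62.99 MPa
coal seam: 1280 kg/m³ × 9.81 m/s² × 100 m = 1.256×10^6 Pa = 1.256 MPa
Total = 62.99 + 1.256 = 64.245 MPa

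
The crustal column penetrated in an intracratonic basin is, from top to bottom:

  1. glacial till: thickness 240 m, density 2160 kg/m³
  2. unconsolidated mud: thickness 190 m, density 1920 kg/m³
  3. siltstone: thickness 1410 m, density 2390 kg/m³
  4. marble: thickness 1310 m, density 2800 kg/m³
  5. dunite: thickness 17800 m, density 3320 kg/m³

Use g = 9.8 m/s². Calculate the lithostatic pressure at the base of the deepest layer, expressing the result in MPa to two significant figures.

glacial till: 2160 kg/m³ × 9.8 m/s² × 240 m = 5.080×10^6 Pa = 5.080 MPa
unconsolidated mud: 1920 kg/m³ × 9.8 m/s² × 190 m = 3.575×10^6 Pa = 3.575 MPa
siltstone: 2390 kg/m³ × 9.8 m/s² × 1410 m = 3.303×10^7 Pa = 33.03 MPa
marble: 2800 kg/m³ × 9.8 m/s² × 1310 m = 3.595×10^7 Pa = 35.95 MPa
dunite: 3320 kg/m³ × 9.8 m/s² × 17800 m = 5.791×10^8 Pa = 579.1 MPa
Total = 5.080 + 3.575 + 33.03 + 35.95 + 579.1 = 656.77 MPa

660 MPa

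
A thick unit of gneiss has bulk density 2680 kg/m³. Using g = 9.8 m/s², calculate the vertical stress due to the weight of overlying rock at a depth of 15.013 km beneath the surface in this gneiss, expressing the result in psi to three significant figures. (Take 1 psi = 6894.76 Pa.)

gneiss: 2680 kg/m³ × 9.8 m/s² × 15013 m = 3.943×10^8 Pa = 57189 psi

57200 psi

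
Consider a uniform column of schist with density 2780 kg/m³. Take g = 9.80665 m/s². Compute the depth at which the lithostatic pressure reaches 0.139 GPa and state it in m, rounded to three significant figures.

h = P/(ρg) = 0.139 GPa / (2780 kg/m³ × 9.80665 m/s²) = 1.390×10^8 Pa / 27262 Pa/m = 5098.6 m

5100 m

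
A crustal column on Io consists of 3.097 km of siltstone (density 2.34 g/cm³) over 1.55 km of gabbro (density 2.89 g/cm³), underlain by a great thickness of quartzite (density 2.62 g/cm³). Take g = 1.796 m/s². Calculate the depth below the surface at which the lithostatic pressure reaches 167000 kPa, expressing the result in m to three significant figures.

Pressure at base of upper layers: 2340×1.796×3097 + 2890×1.796×1550 = 2.106×10^7 Pa = 21061 kPa
Remaining pressure to be supplied by quartzite: 1.670×10^8 − 2.106×10^7 = 1.459×10^8 Pa
Additional depth in quartzite = 1.459×10^8 Pa / (2620 kg/m³ × 1.796 m/s²) = 31014 m
Total depth = 4647 m + 31014 m = 35661 m

35700 m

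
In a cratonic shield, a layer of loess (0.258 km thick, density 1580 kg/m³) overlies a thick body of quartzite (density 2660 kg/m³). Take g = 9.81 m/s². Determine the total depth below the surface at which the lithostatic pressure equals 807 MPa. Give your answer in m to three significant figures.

31000 m

Pressure at base of upper layers: 1580×9.81×258 = 3.999×10^6 Pa = 3.999 MPa
Remaining pressure to be supplied by quartzite: 8.070×10^8 − 3.999×10^6 = 8.030×10^8 Pa
Additional depth in quartzite = 8.030×10^8 Pa / (2660 kg/m³ × 9.81 m/s²) = 30773 m
Total depth = 258 m + 30773 m = 31031 m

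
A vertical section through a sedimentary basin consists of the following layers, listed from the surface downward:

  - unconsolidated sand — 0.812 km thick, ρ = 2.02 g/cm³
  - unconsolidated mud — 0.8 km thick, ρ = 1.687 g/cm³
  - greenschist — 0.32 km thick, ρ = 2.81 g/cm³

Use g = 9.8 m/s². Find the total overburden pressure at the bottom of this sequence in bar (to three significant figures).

unconsolidated sand: 2020 kg/m³ × 9.8 m/s² × 812 m = 1.607×10^7 Pa = 160.7 bar
unconsolidated mud: 1687 kg/m³ × 9.8 m/s² × 800 m = 1.323×10^7 Pa = 132.3 bar
greenschist: 2810 kg/m³ × 9.8 m/s² × 320 m = 8.812×10^6 Pa = 88.12 bar
Total = 160.7 + 132.3 + 88.12 = 381.13 bar

381 bar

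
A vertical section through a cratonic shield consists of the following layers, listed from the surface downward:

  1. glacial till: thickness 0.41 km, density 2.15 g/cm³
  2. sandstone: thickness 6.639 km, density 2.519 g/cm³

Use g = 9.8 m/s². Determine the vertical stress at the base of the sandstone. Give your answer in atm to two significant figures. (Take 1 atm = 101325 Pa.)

1700 atm

glacial till: 2150 kg/m³ × 9.8 m/s² × 410 m = 8.639×10^6 Pa = 85.26 atm
sandstone: 2519 kg/m³ × 9.8 m/s² × 6639 m = 1.639×10^8 Pa = 1617 atm
Total = 85.26 + 1617 = 1702.7 atm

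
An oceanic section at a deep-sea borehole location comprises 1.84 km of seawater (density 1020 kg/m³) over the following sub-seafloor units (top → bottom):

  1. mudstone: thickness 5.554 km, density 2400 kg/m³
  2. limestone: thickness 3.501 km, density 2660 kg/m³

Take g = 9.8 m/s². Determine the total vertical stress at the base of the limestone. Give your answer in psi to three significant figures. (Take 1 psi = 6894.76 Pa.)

seawater: 1020 kg/m³ × 9.8 m/s² × 1840 m = 1.839×10^7 Pa = 2668 psi
mudstone: 2400 kg/m³ × 9.8 m/s² × 5554 m = 1.306×10^8 Pa = 18946 psi
limestone: 2660 kg/m³ × 9.8 m/s² × 3501 m = 9.126×10^7 Pa = 13237 psi
Total = 2668 + 18946 + 13237 = 34851 psi

34900 psi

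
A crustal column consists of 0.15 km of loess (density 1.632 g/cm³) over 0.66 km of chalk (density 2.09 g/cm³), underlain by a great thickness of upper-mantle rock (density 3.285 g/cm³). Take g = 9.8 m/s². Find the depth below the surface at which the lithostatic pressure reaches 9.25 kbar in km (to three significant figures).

29.0 km

Pressure at base of upper layers: 1632×9.8×150 + 2090×9.8×660 = 1.592×10^7 Pa = 0.1592 kbar
Remaining pressure to be supplied by upper-mantle rock: 9.250×10^8 − 1.592×10^7 = 9.091×10^8 Pa
Additional depth in upper-mantle rock = 9.091×10^8 Pa / (3285 kg/m³ × 9.8 m/s²) = 28239 m
Total depth = 810 m + 28239 m = 29049 m
= 29.049 km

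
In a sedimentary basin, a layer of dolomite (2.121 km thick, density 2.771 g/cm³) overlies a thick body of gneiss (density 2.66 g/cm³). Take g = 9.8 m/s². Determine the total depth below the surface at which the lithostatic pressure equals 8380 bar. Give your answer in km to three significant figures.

32.1 km

Pressure at base of upper layers: 2771×9.8×2121 = 5.760×10^7 Pa = 576.0 bar
Remaining pressure to be supplied by gneiss: 8.380×10^8 − 5.760×10^7 = 7.804×10^8 Pa
Additional depth in gneiss = 7.804×10^8 Pa / (2660 kg/m³ × 9.8 m/s²) = 29937 m
Total depth = 2121 m + 29937 m = 32058 m
= 32.058 km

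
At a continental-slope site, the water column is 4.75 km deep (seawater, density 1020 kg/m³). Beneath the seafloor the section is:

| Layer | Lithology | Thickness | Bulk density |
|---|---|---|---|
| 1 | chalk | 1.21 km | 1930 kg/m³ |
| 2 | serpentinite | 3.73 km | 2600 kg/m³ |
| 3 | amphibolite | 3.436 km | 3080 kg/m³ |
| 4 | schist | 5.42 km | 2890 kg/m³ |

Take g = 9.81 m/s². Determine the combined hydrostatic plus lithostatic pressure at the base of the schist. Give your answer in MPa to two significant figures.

seawater: 1020 kg/m³ × 9.81 m/s² × 4750 m = 4.753×10^7 Pa = 47.53 MPa
chalk: 1930 kg/m³ × 9.81 m/s² × 1210 m = 2.291×10^7 Pa = 22.91 MPa
serpentinite: 2600 kg/m³ × 9.81 m/s² × 3730 m = 9.514×10^7 Pa = 95.14 MPa
amphibolite: 3080 kg/m³ × 9.81 m/s² × 3436 m = 1.038×10^8 Pa = 103.8 MPa
schist: 2890 kg/m³ × 9.81 m/s² × 5420 m = 1.537×10^8 Pa = 153.7 MPa
Total = 47.53 + 22.91 + 95.14 + 103.8 + 153.7 = 423.06 MPa

420 MPa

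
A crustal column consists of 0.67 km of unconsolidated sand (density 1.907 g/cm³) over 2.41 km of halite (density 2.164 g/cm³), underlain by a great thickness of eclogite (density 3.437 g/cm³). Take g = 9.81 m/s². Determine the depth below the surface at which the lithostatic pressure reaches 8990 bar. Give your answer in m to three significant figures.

Pressure at base of upper layers: 1907×9.81×670 + 2164×9.81×2410 = 6.370×10^7 Pa = 637.0 bar
Remaining pressure to be supplied by eclogite: 8.990×10^8 − 6.370×10^7 = 8.353×10^8 Pa
Additional depth in eclogite = 8.353×10^8 Pa / (3437 kg/m³ × 9.81 m/s²) = 24774 m
Total depth = 3080 m + 24774 m = 27854 m

27900 m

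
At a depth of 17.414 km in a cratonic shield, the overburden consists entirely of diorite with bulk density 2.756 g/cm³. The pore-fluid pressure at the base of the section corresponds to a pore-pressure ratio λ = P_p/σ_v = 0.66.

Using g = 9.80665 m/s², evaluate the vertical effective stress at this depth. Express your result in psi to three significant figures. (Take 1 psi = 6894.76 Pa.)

23200 psi

Overburden (lithostatic) stress σ_v:
diorite: 2756 kg/m³ × 9.80665 m/s² × 17414 m = 4.707×10^8 Pa = 470.7 MPa
Pore pressure P_p = λ·σ_v = 0.66 × 470.7 MPa = 310.6 MPa
Effective stress σ' = σ_v − P_p = 470.7 − 310.6 = 160.02 MPa = 23209 psi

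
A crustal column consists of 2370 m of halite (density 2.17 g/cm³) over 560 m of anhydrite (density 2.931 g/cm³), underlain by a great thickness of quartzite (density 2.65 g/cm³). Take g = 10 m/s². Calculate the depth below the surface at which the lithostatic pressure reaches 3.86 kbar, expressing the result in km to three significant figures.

Pressure at base of upper layers: 2170×10×2370 + 2931×10×560 = 6.784×10^7 Pa = 0.6784 kbar
Remaining pressure to be supplied by quartzite: 3.860×10^8 − 6.784×10^7 = 3.182×10^8 Pa
Additional depth in quartzite = 3.182×10^8 Pa / (2650 kg/m³ × 10 m/s²) = 12006 m
Total depth = 2930 m + 12006 m = 14936 m
= 14.936 km

14.9 km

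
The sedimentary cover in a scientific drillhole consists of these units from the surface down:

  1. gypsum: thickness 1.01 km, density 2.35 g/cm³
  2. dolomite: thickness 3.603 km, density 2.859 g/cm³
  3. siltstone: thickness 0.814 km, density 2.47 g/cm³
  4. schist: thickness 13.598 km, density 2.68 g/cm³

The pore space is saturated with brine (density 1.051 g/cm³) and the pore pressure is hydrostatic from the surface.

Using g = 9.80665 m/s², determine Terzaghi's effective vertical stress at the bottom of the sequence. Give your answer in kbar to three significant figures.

3.05 kbar

Overburden (lithostatic) stress σ_v:
gypsum: 2350 kg/m³ × 9.80665 m/s² × 1010 m = 2.328×10^7 Pa = 23.28 MPa
dolomite: 2859 kg/m³ × 9.80665 m/s² × 3603 m = 1.010×10^8 Pa = 101.0 MPa
siltstone: 2470 kg/m³ × 9.80665 m/s² × 814 m = 1.972×10^7 Pa = 19.72 MPa
schist: 2680 kg/m³ × 9.80665 m/s² × 13598 m = 3.574×10^8 Pa = 357.4 MPa
Total = 23.28 + 101.0 + 19.72 + 357.4 = 501.39 MPa
Pore pressure P_p = 1051 kg/m³ × 9.80665 m/s² × 19025 m = 1.961×10^8 Pa = 196.1 MPa
Effective stress σ' = σ_v − P_p = 501.4 − 196.1 = 305.30 MPa = 3.0530 kbar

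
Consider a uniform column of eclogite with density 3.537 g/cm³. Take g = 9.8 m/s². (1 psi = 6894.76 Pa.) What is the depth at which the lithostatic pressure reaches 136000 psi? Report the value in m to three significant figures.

27100 m

h = P/(ρg) = 136000 psi / (3537 kg/m³ × 9.8 m/s²) = 9.377×10^8 Pa / 34663 Pa/m = 27052 m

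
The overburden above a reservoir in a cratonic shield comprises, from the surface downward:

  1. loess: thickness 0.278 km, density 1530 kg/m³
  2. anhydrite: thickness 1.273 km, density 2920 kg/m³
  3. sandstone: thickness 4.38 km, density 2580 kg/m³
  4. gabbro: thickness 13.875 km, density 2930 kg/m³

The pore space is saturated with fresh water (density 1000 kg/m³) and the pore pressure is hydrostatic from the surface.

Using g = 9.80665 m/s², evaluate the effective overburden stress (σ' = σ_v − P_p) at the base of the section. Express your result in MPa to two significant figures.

Overburden (lithostatic) stress σ_v:
loess: 1530 kg/m³ × 9.80665 m/s² × 278 m = 4.171×10^6 Pa = 4.171 MPa
anhydrite: 2920 kg/m³ × 9.80665 m/s² × 1273 m = 3.645×10^7 Pa = 36.45 MPa
sandstone: 2580 kg/m³ × 9.80665 m/s² × 4380 m = 1.108×10^8 Pa = 110.8 MPa
gabbro: 2930 kg/m³ × 9.80665 m/s² × 13875 m = 3.987×10^8 Pa = 398.7 MPa
Total = 4.171 + 36.45 + 110.8 + 398.7 = 550.12 MPa
Pore pressure P_p = 1000 kg/m³ × 9.80665 m/s² × 19806 m = 1.942×10^8 Pa = 194.2 MPa
Effective stress σ' = σ_v − P_p = 550.1 − 194.2 = 355.89 MPa

360 MPa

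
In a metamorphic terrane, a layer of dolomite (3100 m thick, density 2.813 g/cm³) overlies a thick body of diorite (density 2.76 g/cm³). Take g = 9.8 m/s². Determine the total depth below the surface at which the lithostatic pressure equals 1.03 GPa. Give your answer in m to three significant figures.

Pressure at base of upper layers: 2813×9.8×3100 = 8.546×10^7 Pa = 0.08546 GPa
Remaining pressure to be supplied by diorite: 1.030×10^9 − 8.546×10^7 = 9.445×10^8 Pa
Additional depth in diorite = 9.445×10^8 Pa / (2760 kg/m³ × 9.8 m/s²) = 34921 m
Total depth = 3100 m + 34921 m = 38021 m

38000 m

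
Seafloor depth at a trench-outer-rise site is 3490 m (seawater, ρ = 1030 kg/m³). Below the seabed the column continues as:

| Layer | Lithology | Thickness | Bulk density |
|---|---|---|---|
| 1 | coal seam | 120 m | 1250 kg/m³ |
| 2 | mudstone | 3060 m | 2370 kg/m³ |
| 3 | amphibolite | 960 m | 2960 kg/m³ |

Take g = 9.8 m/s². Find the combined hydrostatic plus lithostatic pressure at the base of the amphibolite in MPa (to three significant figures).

136 MPa

seawater: 1030 kg/m³ × 9.8 m/s² × 3490 m = 3.523×10^7 Pa = 35.23 MPa
coal seam: 1250 kg/m³ × 9.8 m/s² × 120 m = 1.470×10^6 Pa = 1.470 MPa
mudstone: 2370 kg/m³ × 9.8 m/s² × 3060 m = 7.107×10^7 Pa = 71.07 MPa
amphibolite: 2960 kg/m³ × 9.8 m/s² × 960 m = 2.785×10^7 Pa = 27.85 MPa
Total = 35.23 + 1.470 + 71.07 + 27.85 = 135.62 MPa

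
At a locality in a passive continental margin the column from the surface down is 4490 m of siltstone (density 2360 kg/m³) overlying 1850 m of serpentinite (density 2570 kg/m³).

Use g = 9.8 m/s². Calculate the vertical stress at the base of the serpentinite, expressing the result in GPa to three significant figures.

siltstone: 2360 kg/m³ × 9.8 m/s² × 4490 m = 1.038×10^8 Pa = 0.1038 GPa
serpentinite: 2570 kg/m³ × 9.8 m/s² × 1850 m = 4.659×10^7 Pa = 0.04659 GPa
Total = 0.1038 + 0.04659 = 0.15044 GPa

0.150 GPa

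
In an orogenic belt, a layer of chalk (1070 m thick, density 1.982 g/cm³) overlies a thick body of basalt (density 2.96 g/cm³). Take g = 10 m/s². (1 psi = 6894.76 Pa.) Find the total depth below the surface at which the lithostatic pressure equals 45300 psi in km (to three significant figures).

10.9 km

Pressure at base of upper layers: 1982×10×1070 = 2.121×10^7 Pa = 3076 psi
Remaining pressure to be supplied by basalt: 3.123×10^8 − 2.121×10^7 = 2.911×10^8 Pa
Additional depth in basalt = 2.911×10^8 Pa / (2960 kg/m³ × 10 m/s²) = 9835.3 m
Total depth = 1070 m + 9835.3 m = 10905 m
= 10.905 km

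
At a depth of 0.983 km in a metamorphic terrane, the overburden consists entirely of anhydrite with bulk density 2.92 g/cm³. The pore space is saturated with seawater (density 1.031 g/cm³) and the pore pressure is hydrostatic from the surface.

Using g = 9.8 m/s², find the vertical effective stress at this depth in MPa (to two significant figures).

18 MPa

Overburden (lithostatic) stress σ_v:
anhydrite: 2920 kg/m³ × 9.8 m/s² × 983 m = 2.813×10^7 Pa = 28.13 MPa
Pore pressure P_p = 1031 kg/m³ × 9.8 m/s² × 983 m = 9.932×10^6 Pa = 9.932 MPa
Effective stress σ' = σ_v − P_p = 28.13 − 9.932 = 18.197 MPa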